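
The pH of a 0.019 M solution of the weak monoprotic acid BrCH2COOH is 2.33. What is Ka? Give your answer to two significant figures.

Ka = 1.5 × 10^-3

[H+] = 10^(-2.33) = 4.68 × 10^-3 M
At equilibrium [HA] = 0.019 − 4.68 × 10^-3 = 1.43 × 10^-2 M
Ka = [H+][A-]/[HA] = (4.68 × 10^-3)² / 1.43 × 10^-2 = 1.5 × 10^-3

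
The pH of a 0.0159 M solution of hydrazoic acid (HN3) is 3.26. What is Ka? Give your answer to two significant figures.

[H+] = 10^(-3.26) = 5.50 × 10^-4 M
At equilibrium [HA] = 0.0159 − 5.50 × 10^-4 = 1.54 × 10^-2 M
Ka = [H+][A-]/[HA] = (5.50 × 10^-4)² / 1.54 × 10^-2 = 2.0 × 10^-5

Ka = 2.0 × 10^-5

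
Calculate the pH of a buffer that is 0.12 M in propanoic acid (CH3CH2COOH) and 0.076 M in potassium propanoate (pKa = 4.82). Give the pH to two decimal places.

pH = 4.62

pH = pKa + log([A⁻]/[HA]) = 4.82 + log(0.076/0.12)
pH = 4.82 + (-0.198) = 4.62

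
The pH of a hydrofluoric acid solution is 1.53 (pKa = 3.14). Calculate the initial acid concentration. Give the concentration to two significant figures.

C₀ = 1.2 M

[H+] = 10^(-1.53) = 2.95 × 10^-2 M = x
Ka = 10^(−3.14) = 7.24 × 10^-4
Ka = x²/(C₀ − x) ⇒ C₀ = x + x²/Ka
C₀ = 2.95 × 10^-2 + (2.95 × 10^-2)²/(7.24 × 10^-4) = 1.23 M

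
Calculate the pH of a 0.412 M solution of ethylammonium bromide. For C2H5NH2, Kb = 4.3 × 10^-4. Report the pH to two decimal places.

pH = 5.51

C2H5NH3+ is the conjugate acid of the weak base C2H5NH2.
Ka = Kw/Kb = 1.0×10^-14 / 4.3 × 10^-4 = 2.33 × 10^-11
From the ICE table, Ka = [H+]²/(0.412 − [H+]) = 2.33 × 10^-11.
Since Ka ≪ C₀, [H+] ≈ √(Ka·C₀) = 3.10 × 10^-6 M.
pH = −log[H+] = −log(3.10 × 10^-6) = 5.51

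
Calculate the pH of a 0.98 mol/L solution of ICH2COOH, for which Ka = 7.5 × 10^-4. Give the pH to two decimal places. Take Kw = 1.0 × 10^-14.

ICH2COOH ⇌ ICH2COO- + H+
From the ICE table, Ka = [H+]²/(0.98 − [H+]) = 7.5 × 10^-4.
Assume [H+] ≪ 0.98: [H+] ≈ √(7.5 × 10^-4 × 0.98) = 2.71 × 10^-2 M
Check: 2.8% ionized — well under 5%, approximation valid.
pH = −log[H+] = −log(2.71 × 10^-2) = 1.57

pH = 1.57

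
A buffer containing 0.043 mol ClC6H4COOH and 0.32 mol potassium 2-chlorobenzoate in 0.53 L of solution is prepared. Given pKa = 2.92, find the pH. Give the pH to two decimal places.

pH = 3.79

Henderson–Hasselbalch: pH = pKa + log([ClC6H4COO-]/[ClC6H4COOH]) = 2.92 + log(0.32/0.043)
pH = 2.92 + (+0.872) = 3.79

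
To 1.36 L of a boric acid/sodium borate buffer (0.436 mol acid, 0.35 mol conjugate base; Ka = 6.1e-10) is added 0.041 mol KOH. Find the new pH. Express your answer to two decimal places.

After neutralization: n(B(OH)3) = 0.395 mol, n(B(OH)4-) = 0.391 mol.
pKa = −log(6.1 × 10^-10) = 9.215
pH = pKa + log(n_B(OH)4-/n_B(OH)3) = 9.215 + log(0.391/0.395) = 9.215 + (-0.004)

pH = 9.21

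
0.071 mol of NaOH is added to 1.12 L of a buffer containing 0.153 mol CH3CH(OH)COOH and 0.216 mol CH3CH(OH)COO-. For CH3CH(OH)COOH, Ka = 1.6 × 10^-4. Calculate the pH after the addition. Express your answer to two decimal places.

After neutralization: n(CH3CH(OH)COOH) = 0.082 mol, n(CH3CH(OH)COO-) = 0.287 mol.
pKa = −log(1.6 × 10^-4) = 3.796
Henderson–Hasselbalch with mole ratio 0.287/0.082: pH = 3.796 + (+0.544)

pH = 4.34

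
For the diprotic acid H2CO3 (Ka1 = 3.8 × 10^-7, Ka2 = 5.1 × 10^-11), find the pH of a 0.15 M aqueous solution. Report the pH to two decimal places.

Since Ka1 ≫ Ka2, the first ionization dominates [H+].
Ka1 = x²/(0.15 − x) = 3.8 × 10^-7
x ≈ √(3.8 × 10^-7 × 0.15) = 2.39 × 10^-4 M
pH = −log(2.39 × 10^-4) = 3.62

pH = 3.62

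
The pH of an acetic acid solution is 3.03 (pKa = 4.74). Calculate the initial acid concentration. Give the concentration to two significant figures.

C₀ = 4.9 × 10^-2 M

[H+] = 10^(-3.03) = 9.33 × 10^-4 M = x
Ka = 10^(−4.74) = 1.82 × 10^-5
Ka = x²/(C₀ − x) ⇒ C₀ = x + x²/Ka
C₀ = 9.33 × 10^-4 + (9.33 × 10^-4)²/(1.82 × 10^-5) = 4.88 × 10^-2 M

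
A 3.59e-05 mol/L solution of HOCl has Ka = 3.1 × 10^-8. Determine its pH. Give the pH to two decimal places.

HOCl ⇌ OCl- + H+
From the ICE table, Ka = x²/(3.59e-05 − x) = 3.1 × 10^-8.
Assume x ≪ 3.59e-05: x ≈ √(3.1 × 10^-8 × 3.59e-05) = 1.05 × 10^-6 M
pH = −log(1.05 × 10^-6) = 5.98

pH = 5.98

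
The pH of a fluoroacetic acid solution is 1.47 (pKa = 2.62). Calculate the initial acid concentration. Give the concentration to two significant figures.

[H+] = 10^(-1.47) = 3.39 × 10^-2 M = x
Ka = 10^(−2.62) = 2.40 × 10^-3
Ka = x²/(C₀ − x) ⇒ C₀ = x + x²/Ka
C₀ = 3.39 × 10^-2 + (3.39 × 10^-2)²/(2.40 × 10^-3) = 5.13 × 10^-1 M

C₀ = 5.1 × 10^-1 M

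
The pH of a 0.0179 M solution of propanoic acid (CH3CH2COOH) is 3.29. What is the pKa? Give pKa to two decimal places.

pKa = 4.82

[H+] = 10^(-3.29) = 5.13 × 10^-4 M
At equilibrium [HA] = 0.0179 − 5.13 × 10^-4 = 1.74 × 10^-2 M
Ka = [H+][A-]/[HA] = (5.13 × 10^-4)² / 1.74 × 10^-2 = 1.51 × 10^-5
pKa = -log(1.51 × 10^-5) = 4.82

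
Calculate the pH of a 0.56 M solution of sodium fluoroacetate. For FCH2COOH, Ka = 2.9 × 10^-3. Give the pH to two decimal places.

pH = 8.14

FCH2COO- is the conjugate base of the weak acid FCH2COOH.
Kb = Kw/Ka = 1.0×10^-14 / 2.9 × 10^-3 = 3.45 × 10^-12
Kb = [OH-]²/(0.56 − [OH-]) = 3.45 × 10^-12
Assume [OH-] ≪ 0.56: [OH-] ≈ √(3.45 × 10^-12 × 0.56) = 1.39 × 10^-6 M
pOH = 5.86, so pH = 14.00 − pOH = 8.14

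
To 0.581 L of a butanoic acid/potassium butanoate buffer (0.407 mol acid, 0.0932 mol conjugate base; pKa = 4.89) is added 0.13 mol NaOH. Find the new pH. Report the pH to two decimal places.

pH = 4.80

OH- converts CH3(CH2)2COOH to CH3(CH2)2COO-: CH3(CH2)2COOH → 0.277 mol, CH3(CH2)2COO- → 0.223 mol.
pH = pKa + log([A⁻]/[HA]) = 4.89 + log(0.223/0.277) = 4.89 -0.094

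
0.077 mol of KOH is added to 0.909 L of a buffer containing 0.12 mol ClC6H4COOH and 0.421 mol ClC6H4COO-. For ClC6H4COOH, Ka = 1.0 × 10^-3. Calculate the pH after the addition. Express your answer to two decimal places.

After neutralization: n(ClC6H4COOH) = 0.043 mol, n(ClC6H4COO-) = 0.498 mol.
pKa = −log(1.0 × 10^-3) = 3.000
pH = pKa + log([A⁻]/[HA]) = 3.000 + log(0.498/0.043) = 3.000 +1.064

pH = 4.06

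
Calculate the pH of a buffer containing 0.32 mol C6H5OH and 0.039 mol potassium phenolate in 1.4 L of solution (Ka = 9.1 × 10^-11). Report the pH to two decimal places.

pKa = −log(9.1 × 10^-11) = 10.041
pH = pKa + log([A⁻]/[HA]) = 10.041 + log(0.039/0.32)
pH = 10.041 + (-0.914) = 9.13

pH = 9.13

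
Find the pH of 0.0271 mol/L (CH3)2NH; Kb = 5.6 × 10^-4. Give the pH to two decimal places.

(CH3)2NH + H2O ⇌ (CH3)2NH2+ + OH-
Kb = x²/(0.0271 − x) = 5.6 × 10^-4
The 5% rule fails; solving x² + Kb·x − Kb·C₀ = 0 exactly:
x = [−0.00056 + √(0.00056² + 6.07e-05)]/2 = 3.63 × 10^-3 M
pOH = −log(3.63 × 10^-3) = 2.44; pH = 14.00 − 2.44 = 11.56

pH = 11.56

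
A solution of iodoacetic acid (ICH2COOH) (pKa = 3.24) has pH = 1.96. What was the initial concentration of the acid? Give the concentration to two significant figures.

[H+] = 10^(-1.96) = 1.10 × 10^-2 M = x
Ka = 10^(−3.24) = 5.75 × 10^-4
Ka = x²/(C₀ − x) ⇒ C₀ = x + x²/Ka
C₀ = 1.10 × 10^-2 + (1.10 × 10^-2)²/(5.75 × 10^-4) = 2.21 × 10^-1 M

C₀ = 2.2 × 10^-1 M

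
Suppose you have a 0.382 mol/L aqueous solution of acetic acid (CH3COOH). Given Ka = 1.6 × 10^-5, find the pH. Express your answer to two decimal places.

pH = 2.61

CH3COOH ⇌ CH3COO- + H+
Ka = [H+]²/(0.382 − [H+]) = 1.6 × 10^-5
Since Ka ≪ C₀, [H+] ≈ √(Ka·C₀) = 2.47 × 10^-3 M.
([H+]/C₀ = 0.65% < 5%, so the approximation holds.)
pH = −log(2.47 × 10^-3) = 2.61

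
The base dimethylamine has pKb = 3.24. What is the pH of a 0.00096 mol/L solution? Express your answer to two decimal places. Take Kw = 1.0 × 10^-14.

(CH3)2NH + H2O ⇌ (CH3)2NH2+ + OH-
Kb = 10^(−3.24) = 5.75 × 10^-4
From the ICE table, Kb = [OH-]²/(0.00096 − [OH-]) = 5.75 × 10^-4.
Here C₀/Kb ≈ 1.67, so the small-[OH-] approximation fails. Use the quadratic:
[OH-] = (−Kb + √(Kb² + 4·Kb·C₀))/2 = 5.09 × 10^-4 M
pOH = 3.29, so pH = 14.00 − pOH = 10.71

pH = 10.71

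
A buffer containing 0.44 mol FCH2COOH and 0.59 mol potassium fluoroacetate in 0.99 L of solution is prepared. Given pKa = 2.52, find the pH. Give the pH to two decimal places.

Using pH = pKa + log([base]/[acid]) with [base]/[acid] = 0.59/0.44:
pH = 2.52 + (+0.127) = 2.65

pH = 2.65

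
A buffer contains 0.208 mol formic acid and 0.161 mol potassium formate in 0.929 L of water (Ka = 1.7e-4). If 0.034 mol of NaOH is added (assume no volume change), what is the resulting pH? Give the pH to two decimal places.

pH = 3.82

After neutralization: n(HCOOH) = 0.174 mol, n(HCOO-) = 0.195 mol.
pKa = −log(1.7 × 10^-4) = 3.770
Henderson–Hasselbalch with mole ratio 0.195/0.174: pH = 3.770 + (+0.049)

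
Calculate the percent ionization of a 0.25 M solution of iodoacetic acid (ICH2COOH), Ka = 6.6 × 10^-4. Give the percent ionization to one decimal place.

5.0%

ICH2COOH ⇌ ICH2COO- + H+; let x = [H+] at equilibrium.
Solve x² + 0.00066x − 0.000165 = 0 → x = 1.25 × 10^-2 M
% ionization = x/C₀ × 100% = 1.25 × 10^-2/0.25 × 100% = 5.0%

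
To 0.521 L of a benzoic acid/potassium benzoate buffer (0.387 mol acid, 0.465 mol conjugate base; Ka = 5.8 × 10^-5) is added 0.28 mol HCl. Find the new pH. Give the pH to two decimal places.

After neutralization: n(C6H5COOH) = 0.667 mol, n(C6H5COO-) = 0.185 mol.
pKa = −log(5.8 × 10^-5) = 4.237
pH = pKa + log([A⁻]/[HA]) = 4.237 + log(0.185/0.667) = 4.237 -0.557

pH = 3.68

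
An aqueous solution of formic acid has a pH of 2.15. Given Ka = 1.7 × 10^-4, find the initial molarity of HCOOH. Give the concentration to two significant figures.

[H+] = 10^(-2.15) = 7.08 × 10^-3 M = x
Ka = x²/(C₀ − x) ⇒ C₀ = x + x²/Ka
C₀ = 7.08 × 10^-3 + (7.08 × 10^-3)²/(1.7 × 10^-4) = 3.02 × 10^-1 M

C₀ = 3.0 × 10^-1 M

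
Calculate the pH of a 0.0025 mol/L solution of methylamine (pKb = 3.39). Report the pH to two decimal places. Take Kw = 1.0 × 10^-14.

pH = 10.92

CH3NH2 + H2O ⇌ CH3NH3+ + OH-
Kb = 10^(−3.39) = 4.07 × 10^-4
From the ICE table, Kb = [OH-]²/(0.0025 − [OH-]) = 4.07 × 10^-4.
The 5% rule fails; solving [OH-]² + Kb·[OH-] − Kb·C₀ = 0 exactly:
[OH-] = [−0.000407 + √(0.000407² + 4.07e-06)]/2 = 8.26 × 10^-4 M
pOH = 3.08, so pH = 14.00 − pOH = 10.92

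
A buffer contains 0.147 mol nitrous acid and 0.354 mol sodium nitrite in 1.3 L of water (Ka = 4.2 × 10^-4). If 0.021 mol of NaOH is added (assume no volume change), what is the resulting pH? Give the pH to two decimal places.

OH- converts HNO2 to NO2-: HNO2 → 0.126 mol, NO2- → 0.375 mol.
pKa = −log(4.2 × 10^-4) = 3.377
Henderson–Hasselbalch with mole ratio 0.375/0.126: pH = 3.377 + (+0.474)

pH = 3.85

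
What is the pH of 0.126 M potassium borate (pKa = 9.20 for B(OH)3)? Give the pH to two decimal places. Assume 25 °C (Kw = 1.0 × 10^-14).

pH = 11.15

B(OH)4- is the conjugate base of the weak acid B(OH)3.
Ka = 10^(−9.20) = 6.31 × 10^-10
Kb = Kw/Ka = 1.0×10^-14 / 6.31 × 10^-10 = 1.58 × 10^-5
Let x = [OH-] at equilibrium. Kb = x²/(0.126 − x).
Since Kb ≪ C₀, x ≈ √(Kb·C₀) = 1.41 × 10^-3 M.
pOH = 2.85, so pH = 14.00 − pOH = 11.15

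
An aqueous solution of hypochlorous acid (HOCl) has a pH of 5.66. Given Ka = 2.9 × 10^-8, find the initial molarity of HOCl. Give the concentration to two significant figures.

[H+] = 10^(-5.66) = 2.19 × 10^-6 M = x
Ka = x²/(C₀ − x) ⇒ C₀ = x + x²/Ka
C₀ = 2.19 × 10^-6 + (2.19 × 10^-6)²/(2.9 × 10^-8) = 1.68 × 10^-4 M

C₀ = 1.7 × 10^-4 M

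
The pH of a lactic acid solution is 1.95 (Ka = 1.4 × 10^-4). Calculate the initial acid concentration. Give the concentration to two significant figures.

[H+] = 10^(-1.95) = 1.12 × 10^-2 M = x
Ka = x²/(C₀ − x) ⇒ C₀ = x + x²/Ka
C₀ = 1.12 × 10^-2 + (1.12 × 10^-2)²/(1.4 × 10^-4) = 9.07 × 10^-1 M

C₀ = 9.1 × 10^-1 M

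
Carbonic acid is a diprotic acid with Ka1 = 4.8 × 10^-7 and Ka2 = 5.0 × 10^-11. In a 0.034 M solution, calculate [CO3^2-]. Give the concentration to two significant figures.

5.0 × 10^-11 M

First ionization gives [H+] ≈ [HCO3-] = 1.28 × 10^-4 M.
Second step: Ka2 = [H+][CO3^2-]/[HCO3-] ≈ [CO3^2-] (since [H+] ≈ [HCO3-]).
So [CO3^2-] ≈ Ka2.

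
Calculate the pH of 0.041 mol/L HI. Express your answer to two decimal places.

HI is a strong acid and dissociates completely, so [H+] = 0.041 M.
pH = -log(0.041) = 1.39

pH = 1.39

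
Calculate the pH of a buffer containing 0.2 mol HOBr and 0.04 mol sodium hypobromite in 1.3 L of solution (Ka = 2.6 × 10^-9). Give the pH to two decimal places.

pKa = −log(2.6 × 10^-9) = 8.585
Using pH = pKa + log([base]/[acid]) with [base]/[acid] = 0.04/0.2:
pH = 8.585 + (-0.699) = 7.89

pH = 7.89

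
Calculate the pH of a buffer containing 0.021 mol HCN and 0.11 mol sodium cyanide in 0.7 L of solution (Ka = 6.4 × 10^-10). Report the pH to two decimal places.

pH = 9.91

pKa = −log(6.4 × 10^-10) = 9.194
Using pH = pKa + log([base]/[acid]) with [base]/[acid] = 0.11/0.021:
pH = 9.194 + (+0.719) = 9.91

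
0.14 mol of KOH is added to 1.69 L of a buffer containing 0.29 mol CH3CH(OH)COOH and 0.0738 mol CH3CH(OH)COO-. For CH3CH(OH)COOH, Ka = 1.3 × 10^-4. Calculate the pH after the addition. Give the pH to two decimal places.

pH = 4.04

OH- converts CH3CH(OH)COOH to CH3CH(OH)COO-: CH3CH(OH)COOH → 0.15 mol, CH3CH(OH)COO- → 0.214 mol.
pKa = −log(1.3 × 10^-4) = 3.886
pH = pKa + log([A⁻]/[HA]) = 3.886 + log(0.214/0.15) = 3.886 +0.154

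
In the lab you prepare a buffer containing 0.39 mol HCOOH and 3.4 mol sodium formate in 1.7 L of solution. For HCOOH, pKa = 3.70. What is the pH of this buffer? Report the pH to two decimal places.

pH = 4.64

Henderson–Hasselbalch: pH = pKa + log([HCOO-]/[HCOOH]) = 3.70 + log(3.4/0.39)
pH = 3.70 + (+0.940) = 4.64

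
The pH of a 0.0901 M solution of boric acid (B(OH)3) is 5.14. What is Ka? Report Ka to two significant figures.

Ka = 5.8 × 10^-10

[H+] = 10^(-5.14) = 7.24 × 10^-6 M
At equilibrium [HA] = 0.0901 − 7.24 × 10^-6 = 9.01 × 10^-2 M
Ka = [H+][A-]/[HA] = (7.24 × 10^-6)² / 9.01 × 10^-2 = 5.8 × 10^-10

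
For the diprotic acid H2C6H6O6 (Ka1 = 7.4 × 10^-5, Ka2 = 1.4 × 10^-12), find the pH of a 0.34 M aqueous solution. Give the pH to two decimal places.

pH = 2.30

Since Ka1 ≫ Ka2, the first ionization dominates [H+].
Ka1 = x²/(0.34 − x) = 7.4 × 10^-5
x ≈ √(7.4 × 10^-5 × 0.34) = 5.02 × 10^-3 M
pH = −log(5.02 × 10^-3) = 2.30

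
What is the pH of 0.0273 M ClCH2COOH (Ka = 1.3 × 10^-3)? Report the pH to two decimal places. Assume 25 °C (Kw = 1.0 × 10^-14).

pH = 2.27

ClCH2COOH ⇌ ClCH2COO- + H+
Ka = [H+]²/(0.0273 − [H+]) = 1.3 × 10^-3
Here C₀/Ka ≈ 21, so the small-[H+] approximation fails. Use the quadratic:
[H+] = [−0.0013 + √(0.0013² + 0.000142)]/2 = 5.34 × 10^-3 M
pH = −log[H+] = −log(5.34 × 10^-3) = 2.27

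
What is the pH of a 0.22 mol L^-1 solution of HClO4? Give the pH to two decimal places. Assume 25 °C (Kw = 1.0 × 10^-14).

pH = 0.66

HClO4 is a strong acid and dissociates completely, so [H+] = 0.22 M.
pH = -log(0.22) = 0.66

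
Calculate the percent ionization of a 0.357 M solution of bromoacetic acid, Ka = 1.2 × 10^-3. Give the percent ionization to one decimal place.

BrCH2COOH ⇌ BrCH2COO- + H+; let x = [H+] at equilibrium.
Solve x² + 0.0012x − 0.000428 = 0 → x = 2.01 × 10^-2 M
Fraction ionized = 2.01 × 10^-2 / 0.357 = 0.0563 → 5.6%

5.6%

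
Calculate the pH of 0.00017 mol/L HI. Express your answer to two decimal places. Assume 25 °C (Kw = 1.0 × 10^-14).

pH = 3.77

HI is a strong acid and dissociates completely, so [H+] = 0.00017 M.
pH = -log(0.00017) = 3.77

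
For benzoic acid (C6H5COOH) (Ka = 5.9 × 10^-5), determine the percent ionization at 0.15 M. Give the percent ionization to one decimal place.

2.0%

C6H5COOH ⇌ C6H5COO- + H+; let x = [H+] at equilibrium.
x ≈ √(Ka·C₀) = √(5.9 × 10^-5 × 0.15) = 2.97 × 10^-3 M
Fraction ionized = 2.97 × 10^-3 / 0.15 = 0.0198 → 2.0%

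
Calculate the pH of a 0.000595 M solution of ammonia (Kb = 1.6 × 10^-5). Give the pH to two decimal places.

NH3 + H2O ⇌ NH4+ + OH-
Kb = x²/(0.000595 − x) = 1.6 × 10^-5
Here C₀/Kb ≈ 37.2, so the small-x approximation fails. Use the quadratic:
x = (−Kb + √(Kb² + 4·Kb·C₀))/2 = 8.99 × 10^-5 M
pOH = 4.05, so pH = 14.00 − pOH = 9.95

pH = 9.95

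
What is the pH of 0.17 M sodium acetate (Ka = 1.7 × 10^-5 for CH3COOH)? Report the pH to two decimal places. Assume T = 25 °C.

CH3COO- is the conjugate base of the weak acid CH3COOH.
Kb = Kw/Ka = 1.0×10^-14 / 1.7 × 10^-5 = 5.88 × 10^-10
Let x = [OH-] at equilibrium. Kb = x²/(0.17 − x).
Neglecting x in the denominator: x = √(5.88 × 10^-10 × 0.17) = 1.00 × 10^-5 M
(x/C₀ = 0.0059% < 5%, so the approximation holds.)
pOH = −log(1.00 × 10^-5) = 5.00; pH = 14.00 − 5.00 = 9.00

pH = 9.00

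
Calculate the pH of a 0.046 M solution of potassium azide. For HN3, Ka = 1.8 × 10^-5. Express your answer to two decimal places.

pH = 8.70

N3- is the conjugate base of the weak acid HN3.
Kb = Kw/Ka = 1.0×10^-14 / 1.8 × 10^-5 = 5.56 × 10^-10
Let x = [OH-] at equilibrium. Kb = x²/(0.046 − x).
Assume x ≪ 0.046: x ≈ √(5.56 × 10^-10 × 0.046) = 5.06 × 10^-6 M
pOH = −log(5.06 × 10^-6) = 5.30; pH = 14.00 − 5.30 = 8.70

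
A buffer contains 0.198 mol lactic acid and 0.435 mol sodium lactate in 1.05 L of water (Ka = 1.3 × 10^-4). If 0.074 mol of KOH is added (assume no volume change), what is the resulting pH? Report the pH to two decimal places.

pH = 4.50

After neutralization: n(CH3CH(OH)COOH) = 0.124 mol, n(CH3CH(OH)COO-) = 0.509 mol.
pKa = −log(1.3 × 10^-4) = 3.886
pH = pKa + log([A⁻]/[HA]) = 3.886 + log(0.509/0.124) = 3.886 +0.613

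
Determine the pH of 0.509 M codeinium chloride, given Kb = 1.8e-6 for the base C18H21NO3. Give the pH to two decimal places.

pH = 4.27

C18H22NO3+ is the conjugate acid of the weak base C18H21NO3.
Ka = Kw/Kb = 1.0×10^-14 / 1.8 × 10^-6 = 5.56 × 10^-9
Ka = [H+]²/(0.509 − [H+]) = 5.56 × 10^-9
Assume [H+] ≪ 0.509: [H+] ≈ √(5.56 × 10^-9 × 0.509) = 5.32 × 10^-5 M
([H+]/C₀ = 0.01% < 5%, so the approximation holds.)
pH = −log(5.32 × 10^-5) = 4.27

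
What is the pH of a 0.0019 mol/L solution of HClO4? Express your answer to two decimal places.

HClO4 is a strong acid and dissociates completely, so [H+] = 0.0019 M.
pH = -log(0.0019) = 2.72

pH = 2.72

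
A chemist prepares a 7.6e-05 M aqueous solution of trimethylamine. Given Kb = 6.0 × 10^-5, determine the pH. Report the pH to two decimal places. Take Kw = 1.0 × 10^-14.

pH = 9.64

(CH3)3N + H2O ⇌ (CH3)3NH+ + OH-
Let x = [OH-] at equilibrium. Kb = x²/(7.6e-05 − x).
Here C₀/Kb ≈ 1.27, so the small-x approximation fails. Use the quadratic:
x = [−6e-05 + √(6e-05² + 1.82e-08)]/2 = 4.39 × 10^-5 M
pOH = 4.36, so pH = 14.00 − pOH = 9.64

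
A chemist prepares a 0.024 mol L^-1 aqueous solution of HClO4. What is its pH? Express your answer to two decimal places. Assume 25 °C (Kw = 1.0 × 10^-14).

HClO4 is a strong acid and dissociates completely, so [H+] = 0.024 M.
pH = -log(0.024) = 1.62

pH = 1.62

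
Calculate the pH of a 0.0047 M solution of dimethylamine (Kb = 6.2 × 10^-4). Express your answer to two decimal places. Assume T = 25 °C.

pH = 11.15

(CH3)2NH + H2O ⇌ (CH3)2NH2+ + OH-
From the ICE table, Kb = [OH-]²/(0.0047 − [OH-]) = 6.2 × 10^-4.
Here C₀/Kb ≈ 7.58, so the small-[OH-] approximation fails. Use the quadratic:
[OH-] = (−Kb + √(Kb² + 4·Kb·C₀))/2 = 1.42 × 10^-3 M
pOH = −log(1.42 × 10^-3) = 2.85; pH = 14.00 − 2.85 = 11.15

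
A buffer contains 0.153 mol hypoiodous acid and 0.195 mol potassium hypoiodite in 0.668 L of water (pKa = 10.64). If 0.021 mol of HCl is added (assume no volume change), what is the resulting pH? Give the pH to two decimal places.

Added H+ converts OI- to HOI: HOI → 0.174 mol, OI- → 0.174 mol.
pH = pKa + log([A⁻]/[HA]) = 10.64 + log(0.174/0.174) = 10.64 +0.000

pH = 10.64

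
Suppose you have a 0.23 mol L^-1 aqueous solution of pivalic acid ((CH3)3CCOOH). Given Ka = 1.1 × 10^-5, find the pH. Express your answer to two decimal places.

(CH3)3CCOOH ⇌ (CH3)3CCOO- + H+
Ka = x²/(0.23 − x) = 1.1 × 10^-5
Neglecting x in the denominator: x = √(1.1 × 10^-5 × 0.23) = 1.59 × 10^-3 M
(x/C₀ = 0.69% < 5%, so the approximation holds.)
pH = −log(1.59 × 10^-3) = 2.80

pH = 2.80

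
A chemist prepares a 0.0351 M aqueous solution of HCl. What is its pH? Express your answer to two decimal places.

pH = 1.45

HCl is a strong acid and dissociates completely, so [H+] = 0.0351 M.
pH = -log(0.0351) = 1.45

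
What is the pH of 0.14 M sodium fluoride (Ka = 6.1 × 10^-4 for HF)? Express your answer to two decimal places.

F- is the conjugate base of the weak acid HF.
Kb = Kw/Ka = 1.0×10^-14 / 6.1 × 10^-4 = 1.64 × 10^-11
Let x = [OH-] at equilibrium. Kb = x²/(0.14 − x).
Neglecting x in the denominator: x = √(1.64 × 10^-11 × 0.14) = 1.52 × 10^-6 M
(x/C₀ = 0.0011% < 5%, so the approximation holds.)
pOH = 5.82, so pH = 14.00 − pOH = 8.18

pH = 8.18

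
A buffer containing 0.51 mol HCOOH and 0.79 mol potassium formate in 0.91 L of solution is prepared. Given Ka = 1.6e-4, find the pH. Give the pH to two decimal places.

pH = 3.99

pKa = −log(1.6 × 10^-4) = 3.796
pH = pKa + log([A⁻]/[HA]) = 3.796 + log(0.79/0.51)
pH = 3.796 + (+0.190) = 3.99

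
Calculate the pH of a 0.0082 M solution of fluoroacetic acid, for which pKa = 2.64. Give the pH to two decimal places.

FCH2COOH ⇌ FCH2COO- + H+
Ka = 10^(−2.64) = 2.29 × 10^-3
Ka = [H+]²/(0.0082 − [H+]) = 2.29 × 10^-3
[H+] is not negligible relative to C₀; solve [H+]² + 0.00229·[H+] − 1.88e-05 = 0.
[H+] = [−0.00229 + √(0.00229² + 7.51e-05)]/2 = 3.34 × 10^-3 M
pH = −log[H+] = −log(3.34 × 10^-3) = 2.48

pH = 2.48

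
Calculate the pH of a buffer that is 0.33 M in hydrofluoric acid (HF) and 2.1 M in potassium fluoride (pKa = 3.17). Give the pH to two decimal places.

pH = 3.97

pH = pKa + log([A⁻]/[HA]) = 3.17 + log(2.1/0.33)
pH = 3.17 + (+0.804) = 3.97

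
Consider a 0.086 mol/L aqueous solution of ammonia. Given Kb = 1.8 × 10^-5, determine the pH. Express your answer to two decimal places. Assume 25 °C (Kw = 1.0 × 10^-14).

pH = 11.09

NH3 + H2O ⇌ NH4+ + OH-
Let x = [OH-] at equilibrium. Kb = x²/(0.086 − x).
Since Kb ≪ C₀, x ≈ √(Kb·C₀) = 1.24 × 10^-3 M.
(x/C₀ = 1.4% < 5%, so the approximation holds.)
pOH = −log(1.24 × 10^-3) = 2.91; pH = 14.00 − 2.91 = 11.09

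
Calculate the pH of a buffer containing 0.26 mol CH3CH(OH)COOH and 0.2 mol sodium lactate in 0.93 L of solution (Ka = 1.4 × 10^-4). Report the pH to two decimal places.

pH = 3.74

pKa = −log(1.4 × 10^-4) = 3.854
Using pH = pKa + log([base]/[acid]) with [base]/[acid] = 0.2/0.26:
pH = 3.854 + (-0.114) = 3.74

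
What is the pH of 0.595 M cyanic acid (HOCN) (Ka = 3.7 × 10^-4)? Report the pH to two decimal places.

HOCN ⇌ OCN- + H+
Let x = [H+] at equilibrium. Ka = x²/(0.595 − x).
Assume x ≪ 0.595: x ≈ √(3.7 × 10^-4 × 0.595) = 1.48 × 10^-2 M
Check: 2.5% ionized — well under 5%, approximation valid.
pH = −log[H+] = −log(1.48 × 10^-2) = 1.83

pH = 1.83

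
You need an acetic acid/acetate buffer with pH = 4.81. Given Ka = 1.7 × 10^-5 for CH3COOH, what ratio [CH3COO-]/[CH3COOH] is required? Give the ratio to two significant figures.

ratio = 1.1

pKa = -log(1.7 × 10^-5) = 4.770
pH = pKa + log(r) ⇒ log(r) = 4.81 − 4.770 = +0.040
r = [CH3COO-]/[CH3COOH] = 10^(+0.040) = 1.1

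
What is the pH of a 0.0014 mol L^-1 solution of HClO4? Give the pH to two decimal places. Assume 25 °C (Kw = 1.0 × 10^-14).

pH = 2.85

HClO4 is a strong acid and dissociates completely, so [H+] = 0.0014 M.
pH = -log(0.0014) = 2.85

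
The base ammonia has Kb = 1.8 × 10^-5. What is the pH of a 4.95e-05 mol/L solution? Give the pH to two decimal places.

NH3 + H2O ⇌ NH4+ + OH-
Kb = x²/(4.95e-05 − x) = 1.8 × 10^-5
The 5% rule fails; solving x² + Kb·x − Kb·C₀ = 0 exactly:
x = (−Kb + √(Kb² + 4·Kb·C₀))/2 = 2.22 × 10^-5 M
pOH = 4.65, so pH = 14.00 − pOH = 9.35

pH = 9.35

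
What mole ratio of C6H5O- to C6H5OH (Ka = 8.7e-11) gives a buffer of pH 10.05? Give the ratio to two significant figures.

ratio = 0.98

pKa = -log(8.7 × 10^-11) = 10.060
pH = pKa + log(r) ⇒ log(r) = 10.05 − 10.060 = -0.010
r = [C6H5O-]/[C6H5OH] = 10^(-0.010) = 0.977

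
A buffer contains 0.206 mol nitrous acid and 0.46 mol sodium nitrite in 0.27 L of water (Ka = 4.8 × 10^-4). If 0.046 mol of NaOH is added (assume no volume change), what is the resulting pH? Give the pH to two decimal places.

pH = 3.82

After neutralization: n(HNO2) = 0.16 mol, n(NO2-) = 0.506 mol.
pKa = −log(4.8 × 10^-4) = 3.319
pH = pKa + log(n_NO2-/n_HNO2) = 3.319 + log(0.506/0.16) = 3.319 + (+0.500)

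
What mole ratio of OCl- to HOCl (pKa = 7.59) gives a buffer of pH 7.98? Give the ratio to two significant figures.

pH = pKa + log(r) ⇒ log(r) = 7.98 − 7.59 = +0.39
r = [OCl-]/[HOCl] = 10^(+0.39) = 2.45

ratio = 2.5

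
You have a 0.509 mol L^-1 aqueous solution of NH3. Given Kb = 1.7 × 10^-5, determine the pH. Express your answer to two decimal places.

pH = 11.47

NH3 + H2O ⇌ NH4+ + OH-
From the ICE table, Kb = x²/(0.509 − x) = 1.7 × 10^-5.
Since Kb ≪ C₀, x ≈ √(Kb·C₀) = 2.94 × 10^-3 M.
Check: 0.58% ionized — well under 5%, approximation valid.
pOH = 2.53, so pH = 14.00 − pOH = 11.47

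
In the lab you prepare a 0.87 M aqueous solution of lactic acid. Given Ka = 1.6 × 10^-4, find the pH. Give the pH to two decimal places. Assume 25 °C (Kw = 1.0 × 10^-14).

pH = 1.93

CH3CH(OH)COOH ⇌ CH3CH(OH)COO- + H+
Let x = [H+] at equilibrium. Ka = x²/(0.87 − x).
Since Ka ≪ C₀, x ≈ √(Ka·C₀) = 1.18 × 10^-2 M.
(x/C₀ = 1.4% < 5%, so the approximation holds.)
pH = −log[H+] = −log(1.18 × 10^-2) = 1.93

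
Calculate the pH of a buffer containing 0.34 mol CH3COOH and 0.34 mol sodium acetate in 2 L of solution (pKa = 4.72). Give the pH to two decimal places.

pH = 4.72

pH = pKa + log([A⁻]/[HA]) = 4.72 + log(0.34/0.34)
pH = 4.72 + (+0.000) = 4.72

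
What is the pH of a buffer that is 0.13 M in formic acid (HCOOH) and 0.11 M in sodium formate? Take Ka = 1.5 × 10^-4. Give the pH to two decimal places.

pH = 3.75

pKa = −log(1.5 × 10^-4) = 3.824
Using pH = pKa + log([base]/[acid]) with [base]/[acid] = 0.11/0.13:
pH = 3.824 + (-0.073) = 3.75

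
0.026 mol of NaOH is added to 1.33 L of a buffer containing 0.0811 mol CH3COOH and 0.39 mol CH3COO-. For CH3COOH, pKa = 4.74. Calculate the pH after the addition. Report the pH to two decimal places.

After neutralization: n(CH3COOH) = 0.0551 mol, n(CH3COO-) = 0.416 mol.
pH = pKa + log(n_CH3COO-/n_CH3COOH) = 4.74 + log(0.416/0.0551) = 4.74 + (+0.878)

pH = 5.62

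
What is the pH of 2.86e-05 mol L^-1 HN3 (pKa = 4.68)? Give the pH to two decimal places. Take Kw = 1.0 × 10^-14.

pH = 4.79

HN3 ⇌ N3- + H+
Ka = 10^(−4.68) = 2.09 × 10^-5
Ka = x²/(2.86e-05 − x) = 2.09 × 10^-5
The 5% rule fails; solving x² + Ka·x − Ka·C₀ = 0 exactly:
x = (−Ka + √(Ka² + 4·Ka·C₀))/2 = 1.61 × 10^-5 M
pH = −log[H+] = −log(1.61 × 10^-5) = 4.79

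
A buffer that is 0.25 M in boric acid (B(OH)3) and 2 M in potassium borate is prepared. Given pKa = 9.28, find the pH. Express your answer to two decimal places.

pH = 10.18

pH = pKa + log([A⁻]/[HA]) = 9.28 + log(2/0.25)
pH = 9.28 + (+0.903) = 10.18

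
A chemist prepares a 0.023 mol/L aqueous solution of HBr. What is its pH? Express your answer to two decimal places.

pH = 1.64

HBr is a strong acid and dissociates completely, so [H+] = 0.023 M.
pH = -log(0.023) = 1.64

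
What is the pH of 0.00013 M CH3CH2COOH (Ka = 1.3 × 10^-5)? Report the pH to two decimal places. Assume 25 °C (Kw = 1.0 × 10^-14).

CH3CH2COOH ⇌ CH3CH2COO- + H+
Ka = [H+]²/(0.00013 − [H+]) = 1.3 × 10^-5
The 5% rule fails; solving [H+]² + Ka·[H+] − Ka·C₀ = 0 exactly:
[H+] = [−1.3e-05 + √(1.3e-05² + 6.76e-09)]/2 = 3.51 × 10^-5 M
pH = −log[H+] = −log(3.51 × 10^-5) = 4.45

pH = 4.45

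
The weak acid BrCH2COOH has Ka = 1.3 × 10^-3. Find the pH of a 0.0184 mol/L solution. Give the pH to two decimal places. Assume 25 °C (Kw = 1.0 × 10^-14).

pH = 2.37

BrCH2COOH ⇌ BrCH2COO- + H+
From the ICE table, Ka = x²/(0.0184 − x) = 1.3 × 10^-3.
The 5% rule fails; solving x² + Ka·x − Ka·C₀ = 0 exactly:
x = [−0.0013 + √(0.0013² + 9.57e-05)]/2 = 4.28 × 10^-3 M
pH = −log[H+] = −log(4.28 × 10^-3) = 2.37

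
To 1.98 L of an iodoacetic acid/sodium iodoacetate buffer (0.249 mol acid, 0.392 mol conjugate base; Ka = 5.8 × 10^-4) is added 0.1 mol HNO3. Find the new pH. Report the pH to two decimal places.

pH = 3.16

After neutralization: n(ICH2COOH) = 0.349 mol, n(ICH2COO-) = 0.292 mol.
pKa = −log(5.8 × 10^-4) = 3.237
Henderson–Hasselbalch with mole ratio 0.292/0.349: pH = 3.237 + (-0.077)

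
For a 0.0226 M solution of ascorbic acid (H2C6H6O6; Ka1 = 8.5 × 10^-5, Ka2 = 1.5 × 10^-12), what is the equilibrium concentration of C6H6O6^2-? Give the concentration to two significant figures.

First ionization gives [H+] ≈ [HC6H6O6-] = 1.34 × 10^-3 M.
Second step: Ka2 = [H+][C6H6O6^2-]/[HC6H6O6-] ≈ [C6H6O6^2-] (since [H+] ≈ [HC6H6O6-]).
So [C6H6O6^2-] ≈ Ka2.

1.5 × 10^-12 M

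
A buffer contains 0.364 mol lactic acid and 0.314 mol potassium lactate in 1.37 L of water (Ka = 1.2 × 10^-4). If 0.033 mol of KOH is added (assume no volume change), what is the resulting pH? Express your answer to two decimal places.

After neutralization: n(CH3CH(OH)COOH) = 0.331 mol, n(CH3CH(OH)COO-) = 0.347 mol.
pKa = −log(1.2 × 10^-4) = 3.921
Henderson–Hasselbalch with mole ratio 0.347/0.331: pH = 3.921 + (+0.021)

pH = 3.94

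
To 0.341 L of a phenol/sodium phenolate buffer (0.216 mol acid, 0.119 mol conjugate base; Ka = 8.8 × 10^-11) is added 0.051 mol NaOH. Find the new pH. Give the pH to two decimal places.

pH = 10.07

After neutralization: n(C6H5OH) = 0.165 mol, n(C6H5O-) = 0.17 mol.
pKa = −log(8.8 × 10^-11) = 10.056
pH = pKa + log([A⁻]/[HA]) = 10.056 + log(0.17/0.165) = 10.056 +0.013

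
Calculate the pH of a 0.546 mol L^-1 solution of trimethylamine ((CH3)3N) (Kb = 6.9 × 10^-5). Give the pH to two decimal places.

pH = 11.79

(CH3)3N + H2O ⇌ (CH3)3NH+ + OH-
From the ICE table, Kb = [OH-]²/(0.546 − [OH-]) = 6.9 × 10^-5.
Neglecting [OH-] in the denominator: [OH-] = √(6.9 × 10^-5 × 0.546) = 6.14 × 10^-3 M
([OH-]/C₀ = 1.1% < 5%, so the approximation holds.)
pOH = 2.21, so pH = 14.00 − pOH = 11.79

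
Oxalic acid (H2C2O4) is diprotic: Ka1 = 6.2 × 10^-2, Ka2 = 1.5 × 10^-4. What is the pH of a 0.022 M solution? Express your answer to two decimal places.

Ka1 ≫ Ka2, so treat the first dissociation as the only significant source of H+.
Ka1 = x²/(0.022 − x) = 6.2 × 10^-2
Solving the quadratic: x = (−Ka1 + √(Ka1² + 4·Ka1·C₀))/2 = 1.72 × 10^-2 M
pH = −log(1.72 × 10^-2) = 1.76

pH = 1.76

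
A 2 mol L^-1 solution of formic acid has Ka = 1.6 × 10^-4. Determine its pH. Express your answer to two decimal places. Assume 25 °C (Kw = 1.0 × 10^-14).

pH = 1.75

HCOOH ⇌ HCOO- + H+
From the ICE table, Ka = [H+]²/(2 − [H+]) = 1.6 × 10^-4.
Assume [H+] ≪ 2: [H+] ≈ √(1.6 × 10^-4 × 2) = 1.79 × 10^-2 M
([H+]/C₀ = 0.89% < 5%, so the approximation holds.)
pH = −log[H+] = −log(1.79 × 10^-2) = 1.75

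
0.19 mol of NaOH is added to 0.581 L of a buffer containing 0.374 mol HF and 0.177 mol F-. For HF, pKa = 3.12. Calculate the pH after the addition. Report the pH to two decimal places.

OH- converts HF to F-: HF → 0.184 mol, F- → 0.367 mol.
pH = pKa + log(n_F-/n_HF) = 3.12 + log(0.367/0.184) = 3.12 + (+0.300)

pH = 3.42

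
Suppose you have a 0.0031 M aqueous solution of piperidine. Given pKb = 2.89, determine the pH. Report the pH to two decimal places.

pH = 11.16

C5H10NH + H2O ⇌ C5H10NH2+ + OH-
Kb = 10^(−2.89) = 1.29 × 10^-3
Kb = [OH-]²/(0.0031 − [OH-]) = 1.29 × 10^-3
The 5% rule fails; solving [OH-]² + Kb·[OH-] − Kb·C₀ = 0 exactly:
[OH-] = (−Kb + √(Kb² + 4·Kb·C₀))/2 = 1.46 × 10^-3 M
pOH = −log(1.46 × 10^-3) = 2.84; pH = 14.00 − 2.84 = 11.16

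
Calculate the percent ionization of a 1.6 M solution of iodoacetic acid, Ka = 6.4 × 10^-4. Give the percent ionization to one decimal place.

2.0%

ICH2COOH ⇌ ICH2COO- + H+; let x = [H+] at equilibrium.
x ≈ √(Ka·C₀) = √(6.4 × 10^-4 × 1.6) = 3.20 × 10^-2 M
% ionization = x/C₀ × 100% = 3.20 × 10^-2/1.6 × 100% = 2.0%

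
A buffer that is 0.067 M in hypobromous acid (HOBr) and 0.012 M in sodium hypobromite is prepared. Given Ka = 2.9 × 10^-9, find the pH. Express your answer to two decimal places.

pH = 7.79

pKa = −log(2.9 × 10^-9) = 8.538
Henderson–Hasselbalch: pH = pKa + log([OBr-]/[HOBr]) = 8.538 + log(0.012/0.067)
pH = 8.538 + (-0.747) = 7.79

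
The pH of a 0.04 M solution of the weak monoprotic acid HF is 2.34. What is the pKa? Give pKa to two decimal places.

pKa = 3.23

[H+] = 10^(-2.34) = 4.57 × 10^-3 M
At equilibrium [HA] = 0.04 − 4.57 × 10^-3 = 3.54 × 10^-2 M
Ka = [H+][A-]/[HA] = (4.57 × 10^-3)² / 3.54 × 10^-2 = 5.90 × 10^-4
pKa = -log(5.90 × 10^-4) = 3.23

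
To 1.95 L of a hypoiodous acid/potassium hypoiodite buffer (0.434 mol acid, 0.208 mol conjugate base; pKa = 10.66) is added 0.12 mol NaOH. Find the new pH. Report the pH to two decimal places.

pH = 10.68

OH- converts HOI to OI-: HOI → 0.314 mol, OI- → 0.328 mol.
Henderson–Hasselbalch with mole ratio 0.328/0.314: pH = 10.66 + (+0.019)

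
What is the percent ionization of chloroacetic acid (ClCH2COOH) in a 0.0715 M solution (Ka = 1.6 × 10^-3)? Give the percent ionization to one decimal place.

ClCH2COOH ⇌ ClCH2COO- + H+; let x = [H+] at equilibrium.
Ka = x²/(C₀ − x); solving the quadratic gives x = 9.93 × 10^-3 M.
Fraction ionized = 9.93 × 10^-3 / 0.0715 = 0.1389 → 13.9%

13.9%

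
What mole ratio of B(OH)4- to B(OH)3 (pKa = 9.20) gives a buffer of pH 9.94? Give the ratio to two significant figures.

ratio = 5.5

pH = pKa + log(r) ⇒ log(r) = 9.94 − 9.20 = +0.74
r = [B(OH)4-]/[B(OH)3] = 10^(+0.74) = 5.5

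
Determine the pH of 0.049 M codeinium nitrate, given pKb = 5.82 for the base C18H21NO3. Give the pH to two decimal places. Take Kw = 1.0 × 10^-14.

pH = 4.74

C18H22NO3+ is the conjugate acid of the weak base C18H21NO3.
Kb = 10^(−5.82) = 1.51 × 10^-6
Ka = Kw/Kb = 1.0×10^-14 / 1.51 × 10^-6 = 6.62 × 10^-9
From the ICE table, Ka = x²/(0.049 − x) = 6.62 × 10^-9.
Since Ka ≪ C₀, x ≈ √(Ka·C₀) = 1.80 × 10^-5 M.
Check: 0.037% ionized — well under 5%, approximation valid.
pH = −log(1.80 × 10^-5) = 4.74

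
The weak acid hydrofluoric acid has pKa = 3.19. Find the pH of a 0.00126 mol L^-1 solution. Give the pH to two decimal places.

HF ⇌ F- + H+
Ka = 10^(−3.19) = 6.46 × 10^-4
From the ICE table, Ka = x²/(0.00126 − x) = 6.46 × 10^-4.
Here C₀/Ka ≈ 1.95, so the small-x approximation fails. Use the quadratic:
x = [−0.000646 + √(0.000646² + 3.26e-06)]/2 = 6.35 × 10^-4 M
pH = −log[H+] = −log(6.35 × 10^-4) = 3.20

pH = 3.20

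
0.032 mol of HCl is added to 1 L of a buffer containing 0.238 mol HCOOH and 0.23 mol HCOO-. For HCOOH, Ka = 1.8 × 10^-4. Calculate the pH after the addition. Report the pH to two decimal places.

pH = 3.61

Added H+ converts HCOO- to HCOOH: HCOOH → 0.27 mol, HCOO- → 0.198 mol.
pKa = −log(1.8 × 10^-4) = 3.745
Henderson–Hasselbalch with mole ratio 0.198/0.27: pH = 3.745 + (-0.135)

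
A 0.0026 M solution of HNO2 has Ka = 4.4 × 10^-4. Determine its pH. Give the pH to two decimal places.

HNO2 ⇌ NO2- + H+
Let x = [H+] at equilibrium. Ka = x²/(0.0026 − x).
The 5% rule fails; solving x² + Ka·x − Ka·C₀ = 0 exactly:
x = (−Ka + √(Ka² + 4·Ka·C₀))/2 = 8.72 × 10^-4 M
pH = −log[H+] = −log(8.72 × 10^-4) = 3.06

pH = 3.06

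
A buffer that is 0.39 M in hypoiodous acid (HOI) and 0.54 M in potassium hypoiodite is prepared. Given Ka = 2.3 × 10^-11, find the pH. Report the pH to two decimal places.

pH = 10.78

pKa = −log(2.3 × 10^-11) = 10.638
Henderson–Hasselbalch: pH = pKa + log([OI-]/[HOI]) = 10.638 + log(0.54/0.39)
pH = 10.638 + (+0.141) = 10.78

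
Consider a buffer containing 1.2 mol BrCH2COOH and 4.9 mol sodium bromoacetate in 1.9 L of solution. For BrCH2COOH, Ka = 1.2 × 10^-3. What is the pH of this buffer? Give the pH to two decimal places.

pKa = −log(1.2 × 10^-3) = 2.921
Henderson–Hasselbalch: pH = pKa + log([BrCH2COO-]/[BrCH2COOH]) = 2.921 + log(4.9/1.2)
pH = 2.921 + (+0.611) = 3.53

pH = 3.53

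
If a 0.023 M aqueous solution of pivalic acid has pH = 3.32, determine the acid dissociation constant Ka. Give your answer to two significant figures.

Ka = 1.0 × 10^-5

[H+] = 10^(-3.32) = 4.79 × 10^-4 M
At equilibrium [HA] = 0.023 − 4.79 × 10^-4 = 2.25 × 10^-2 M
Ka = [H+][A-]/[HA] = (4.79 × 10^-4)² / 2.25 × 10^-2 = 1.0 × 10^-5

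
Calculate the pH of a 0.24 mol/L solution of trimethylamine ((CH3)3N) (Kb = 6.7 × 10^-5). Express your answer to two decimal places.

pH = 11.60

(CH3)3N + H2O ⇌ (CH3)3NH+ + OH-
Kb = [OH-]²/(0.24 − [OH-]) = 6.7 × 10^-5
Assume [OH-] ≪ 0.24: [OH-] ≈ √(6.7 × 10^-5 × 0.24) = 4.01 × 10^-3 M
pOH = −log(4.01 × 10^-3) = 2.40; pH = 14.00 − 2.40 = 11.60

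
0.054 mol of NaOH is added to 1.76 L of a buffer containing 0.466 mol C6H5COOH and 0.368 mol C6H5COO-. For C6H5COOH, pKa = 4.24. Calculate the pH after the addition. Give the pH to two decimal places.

pH = 4.25

After neutralization: n(C6H5COOH) = 0.412 mol, n(C6H5COO-) = 0.422 mol.
pH = pKa + log(n_C6H5COO-/n_C6H5COOH) = 4.24 + log(0.422/0.412) = 4.24 + (+0.010)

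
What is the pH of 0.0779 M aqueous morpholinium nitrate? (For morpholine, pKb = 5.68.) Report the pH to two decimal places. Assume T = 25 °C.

C4H8ONH2+ is the conjugate acid of the weak base C4H8ONH.
Kb = 10^(−5.68) = 2.09 × 10^-6
Ka = Kw/Kb = 1.0×10^-14 / 2.09 × 10^-6 = 4.78 × 10^-9
Ka = [H+]²/(0.0779 − [H+]) = 4.78 × 10^-9
Assume [H+] ≪ 0.0779: [H+] ≈ √(4.78 × 10^-9 × 0.0779) = 1.93 × 10^-5 M
Check: 0.025% ionized — well under 5%, approximation valid.
pH = −log[H+] = −log(1.93 × 10^-5) = 4.71

pH = 4.71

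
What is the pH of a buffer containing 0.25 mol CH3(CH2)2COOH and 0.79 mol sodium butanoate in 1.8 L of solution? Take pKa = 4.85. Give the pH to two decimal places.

pH = pKa + log([A⁻]/[HA]) = 4.85 + log(0.79/0.25)
pH = 4.85 + (+0.500) = 5.35

pH = 5.35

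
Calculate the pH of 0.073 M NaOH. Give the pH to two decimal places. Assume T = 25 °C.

NaOH is a strong base; [OH-] = 0.073 M.
pOH = -log(0.073) = 1.14
pH = 14.00 - 1.14 = 12.86

pH = 12.86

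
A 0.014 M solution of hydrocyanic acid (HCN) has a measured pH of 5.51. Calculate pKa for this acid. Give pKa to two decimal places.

[H+] = 10^(-5.51) = 3.09 × 10^-6 M
At equilibrium [HA] = 0.014 − 3.09 × 10^-6 = 1.40 × 10^-2 M
Ka = [H+][A-]/[HA] = (3.09 × 10^-6)² / 1.40 × 10^-2 = 6.82 × 10^-10
pKa = -log(6.82 × 10^-10) = 9.17

pKa = 9.17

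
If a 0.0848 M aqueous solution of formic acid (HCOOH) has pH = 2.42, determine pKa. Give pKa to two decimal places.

[H+] = 10^(-2.42) = 3.80 × 10^-3 M
At equilibrium [HA] = 0.0848 − 3.80 × 10^-3 = 8.10 × 10^-2 M
Ka = [H+][A-]/[HA] = (3.80 × 10^-3)² / 8.10 × 10^-2 = 1.78 × 10^-4
pKa = -log(1.78 × 10^-4) = 3.75

pKa = 3.75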